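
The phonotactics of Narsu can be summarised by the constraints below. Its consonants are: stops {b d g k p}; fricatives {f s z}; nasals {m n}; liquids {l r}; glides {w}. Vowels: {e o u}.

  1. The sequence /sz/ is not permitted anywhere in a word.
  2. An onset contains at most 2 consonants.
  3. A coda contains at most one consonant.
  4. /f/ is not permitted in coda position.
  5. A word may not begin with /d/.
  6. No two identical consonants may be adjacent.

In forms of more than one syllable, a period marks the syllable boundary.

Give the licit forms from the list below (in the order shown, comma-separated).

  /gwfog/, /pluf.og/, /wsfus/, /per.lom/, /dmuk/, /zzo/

/per.lom/

/gwfog/ — violates constraint 2: syllable 1 onset /gwf/ has 3 consonants (> 2) → illicit
/pluf.og/ — violates constraint 4: syllable 1 coda contains /f/ → illicit
/wsfus/ — violates constraint 2: syllable 1 onset /wsf/ has 3 consonants (> 2) → illicit
/per.lom/ — σ1 onset /p/, coda /r/ ok; σ2 onset /l/, coda /m/ ok → licit
/dmuk/ — violates constraint 5: word begins with /d/ → illicit
/zzo/ — violates constraint 6: adjacent identical consonants /zz/ → illicit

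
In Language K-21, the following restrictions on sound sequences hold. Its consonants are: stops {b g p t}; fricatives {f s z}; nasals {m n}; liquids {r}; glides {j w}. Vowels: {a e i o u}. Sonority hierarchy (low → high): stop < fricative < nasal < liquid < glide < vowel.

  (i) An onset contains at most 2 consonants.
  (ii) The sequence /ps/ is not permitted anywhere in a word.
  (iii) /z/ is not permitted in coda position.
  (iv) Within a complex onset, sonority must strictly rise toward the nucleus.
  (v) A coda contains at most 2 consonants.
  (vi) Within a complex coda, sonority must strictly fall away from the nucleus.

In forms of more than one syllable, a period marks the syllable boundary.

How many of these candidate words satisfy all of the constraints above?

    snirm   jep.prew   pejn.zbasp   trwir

2

snirm — σ1 onset /sn/ (2→3 rises), coda /rm/ (4→3 falls) ok → well-formed
jep.prew — σ1 onset /j/, coda /p/ ok; σ2 onset /pr/ (1→4 rises), coda /w/ ok → well-formed
pejn.zbasp — violates constraint (iv): syllable 2 onset /zb/: /z/ (fricative, 2) → /b/ (stop, 1) does not rise → ill-formed
trwir — violates constraint (i): syllable 1 onset /trw/ has 3 consonants (> 2) → ill-formed
Well-formed: snirm, jep.prew → 2.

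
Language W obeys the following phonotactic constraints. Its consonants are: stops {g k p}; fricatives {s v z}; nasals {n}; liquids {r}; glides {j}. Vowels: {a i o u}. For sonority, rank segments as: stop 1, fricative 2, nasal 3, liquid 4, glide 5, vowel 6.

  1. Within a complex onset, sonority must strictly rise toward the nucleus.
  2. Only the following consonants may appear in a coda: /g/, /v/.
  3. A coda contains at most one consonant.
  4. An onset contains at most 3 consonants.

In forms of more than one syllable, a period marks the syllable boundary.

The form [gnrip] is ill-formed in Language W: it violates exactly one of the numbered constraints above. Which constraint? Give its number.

2

[gnrip]: syllable 1 coda contains /p/, which is not a licensed coda consonant.
This is a violation of constraint 2: "Only the following consonants may appear in a coda: /g/, /v/."
The remaining constraints (1, 3, 4) are satisfied.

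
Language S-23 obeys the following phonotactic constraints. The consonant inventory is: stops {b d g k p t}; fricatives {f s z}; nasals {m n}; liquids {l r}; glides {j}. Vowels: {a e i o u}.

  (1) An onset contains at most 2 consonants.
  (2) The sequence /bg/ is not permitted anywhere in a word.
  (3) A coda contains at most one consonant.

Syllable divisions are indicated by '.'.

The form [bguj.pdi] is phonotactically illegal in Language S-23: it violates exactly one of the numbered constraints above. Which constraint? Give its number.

[bguj.pdi]: contains banned sequence /bg/.
This is a violation of constraint 2: "The sequence /bg/ is not permitted anywhere in a word."
The remaining constraints (1, 3) are satisfied.

2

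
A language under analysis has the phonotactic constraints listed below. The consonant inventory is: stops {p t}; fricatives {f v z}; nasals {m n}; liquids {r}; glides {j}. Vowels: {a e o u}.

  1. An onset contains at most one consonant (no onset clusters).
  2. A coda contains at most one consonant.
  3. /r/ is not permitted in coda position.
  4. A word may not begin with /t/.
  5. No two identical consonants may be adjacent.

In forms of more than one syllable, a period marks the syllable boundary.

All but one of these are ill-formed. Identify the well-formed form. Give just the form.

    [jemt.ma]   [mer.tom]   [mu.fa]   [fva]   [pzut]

[mu.fa]

[jemt.ma] — violates constraint 2: syllable 1 coda /mt/ has 2 consonants (> 1) → ill-formed
[mer.tom] — violates constraint 3: syllable 1 coda contains /r/ → ill-formed
[mu.fa] — σ1 onset /m/, coda /∅/ ok; σ2 onset /f/, coda /∅/ ok → well-formed
[fva] — violates constraint 1: syllable 1 onset /fv/ has 2 consonants (> 1) → ill-formed
[pzut] — violates constraint 1: syllable 1 onset /pz/ has 2 consonants (> 1) → ill-formed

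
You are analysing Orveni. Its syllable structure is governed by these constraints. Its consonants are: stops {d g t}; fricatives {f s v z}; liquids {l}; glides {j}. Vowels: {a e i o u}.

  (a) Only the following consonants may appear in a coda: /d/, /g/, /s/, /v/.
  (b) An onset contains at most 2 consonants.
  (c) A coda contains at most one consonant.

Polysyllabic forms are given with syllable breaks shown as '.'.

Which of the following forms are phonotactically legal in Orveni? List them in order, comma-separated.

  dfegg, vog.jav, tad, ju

dfegg — violates constraint (c): syllable 1 coda /gg/ has 2 consonants (> 1) → phonotactically illegal
vog.jav — σ1 onset /v/, coda /g/ ok; σ2 onset /j/, coda /v/ ok → phonotactically legal
tad — σ1 onset /t/, coda /d/ ok → phonotactically legal
ju — σ1 onset /j/, coda /∅/ ok → phonotactically legal

vog.jav, tad, ju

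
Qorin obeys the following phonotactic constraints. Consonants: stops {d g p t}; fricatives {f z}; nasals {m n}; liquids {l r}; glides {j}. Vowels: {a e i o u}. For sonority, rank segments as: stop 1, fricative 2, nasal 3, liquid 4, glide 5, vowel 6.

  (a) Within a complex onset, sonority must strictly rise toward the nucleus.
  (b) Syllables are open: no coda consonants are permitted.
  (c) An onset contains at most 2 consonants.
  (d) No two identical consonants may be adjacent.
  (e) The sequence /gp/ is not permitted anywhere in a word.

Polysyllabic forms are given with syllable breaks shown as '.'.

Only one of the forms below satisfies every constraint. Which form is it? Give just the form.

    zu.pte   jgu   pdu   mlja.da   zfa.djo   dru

zu.pte — violates constraint (a): syllable 2 onset /pt/: /p/ (stop, 1) → /t/ (stop, 1) does not rise → phonotactically illegal
jgu — violates constraint (a): syllable 1 onset /jg/: /j/ (glide, 5) → /g/ (stop, 1) does not rise → phonotactically illegal
pdu — violates constraint (a): syllable 1 onset /pd/: /p/ (stop, 1) → /d/ (stop, 1) does not rise → phonotactically illegal
mlja.da — violates constraint (c): syllable 1 onset /mlj/ has 3 consonants (> 2) → phonotactically illegal
zfa.djo — violates constraint (a): syllable 1 onset /zf/: /z/ (fricative, 2) → /f/ (fricative, 2) does not rise → phonotactically illegal
dru — σ1 onset /dr/ (1→4 rises), coda /∅/ ok → phonotactically legal

dru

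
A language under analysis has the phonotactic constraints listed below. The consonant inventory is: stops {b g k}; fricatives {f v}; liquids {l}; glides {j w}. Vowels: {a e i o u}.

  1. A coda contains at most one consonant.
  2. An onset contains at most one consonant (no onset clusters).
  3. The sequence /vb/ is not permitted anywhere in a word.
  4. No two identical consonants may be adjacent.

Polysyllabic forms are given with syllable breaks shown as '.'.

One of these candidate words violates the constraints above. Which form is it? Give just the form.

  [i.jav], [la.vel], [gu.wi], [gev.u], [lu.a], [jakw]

[i.jav] — σ1 onset /∅/, coda /∅/ ok; σ2 onset /j/, coda /v/ ok → well-formed
[la.vel] — σ1 onset /l/, coda /∅/ ok; σ2 onset /v/, coda /l/ ok → well-formed
[gu.wi] — σ1 onset /g/, coda /∅/ ok; σ2 onset /w/, coda /∅/ ok → well-formed
[gev.u] — σ1 onset /g/, coda /v/ ok; σ2 onset /∅/, coda /∅/ ok → well-formed
[lu.a] — σ1 onset /l/, coda /∅/ ok; σ2 onset /∅/, coda /∅/ ok → well-formed
[jakw] — violates constraint 1: syllable 1 coda /kw/ has 2 consonants (> 1) → ill-formed

[jakw]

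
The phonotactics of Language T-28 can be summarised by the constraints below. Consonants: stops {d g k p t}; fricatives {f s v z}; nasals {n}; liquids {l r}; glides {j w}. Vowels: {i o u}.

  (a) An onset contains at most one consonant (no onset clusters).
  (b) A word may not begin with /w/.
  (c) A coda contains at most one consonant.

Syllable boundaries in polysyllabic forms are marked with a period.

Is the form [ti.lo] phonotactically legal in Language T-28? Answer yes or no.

[ti.lo] — σ1 onset /t/, coda /∅/ ok; σ2 onset /l/, coda /∅/ ok → phonotactically legal

yes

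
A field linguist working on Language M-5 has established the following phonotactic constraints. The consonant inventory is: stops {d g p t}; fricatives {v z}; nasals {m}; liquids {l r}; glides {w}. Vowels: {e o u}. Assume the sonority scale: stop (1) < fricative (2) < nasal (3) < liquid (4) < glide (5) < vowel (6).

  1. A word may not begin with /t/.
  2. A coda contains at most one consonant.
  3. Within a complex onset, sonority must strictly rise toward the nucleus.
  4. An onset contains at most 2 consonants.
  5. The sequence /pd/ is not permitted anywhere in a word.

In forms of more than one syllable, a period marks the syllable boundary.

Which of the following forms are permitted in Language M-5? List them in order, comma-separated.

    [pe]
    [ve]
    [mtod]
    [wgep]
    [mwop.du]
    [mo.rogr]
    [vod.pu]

[pe], [ve], [vod.pu]

[pe] — σ1 onset /p/, coda /∅/ ok → permitted
[ve] — σ1 onset /v/, coda /∅/ ok → permitted
[mtod] — violates constraint 3: syllable 1 onset /mt/: /m/ (nasal, 3) → /t/ (stop, 1) does not rise → not permitted
[wgep] — violates constraint 3: syllable 1 onset /wg/: /w/ (glide, 5) → /g/ (stop, 1) does not rise → not permitted
[mwop.du] — violates constraint 5: contains banned sequence /pd/ → not permitted
[mo.rogr] — violates constraint 2: syllable 2 coda /gr/ has 2 consonants (> 1) → not permitted
[vod.pu] — σ1 onset /v/, coda /d/ ok; σ2 onset /p/, coda /∅/ ok → permitted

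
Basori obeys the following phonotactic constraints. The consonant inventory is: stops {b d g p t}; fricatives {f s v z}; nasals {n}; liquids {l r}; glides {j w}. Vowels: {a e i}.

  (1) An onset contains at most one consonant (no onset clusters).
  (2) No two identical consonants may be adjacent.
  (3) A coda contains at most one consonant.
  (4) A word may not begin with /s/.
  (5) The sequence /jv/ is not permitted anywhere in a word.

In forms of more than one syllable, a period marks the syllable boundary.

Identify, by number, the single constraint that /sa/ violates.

4

/sa/: word begins with /s/.
This is a violation of constraint 4: "A word may not begin with /s/."
The remaining constraints (1, 2, 3, 5) are satisfied.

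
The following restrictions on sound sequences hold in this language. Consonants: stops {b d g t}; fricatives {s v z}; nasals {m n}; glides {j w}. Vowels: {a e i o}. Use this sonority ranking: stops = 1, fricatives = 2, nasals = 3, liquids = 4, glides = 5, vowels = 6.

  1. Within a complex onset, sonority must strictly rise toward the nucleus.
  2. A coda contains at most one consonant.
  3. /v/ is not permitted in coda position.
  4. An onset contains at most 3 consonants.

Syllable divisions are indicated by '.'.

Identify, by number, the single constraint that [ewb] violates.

2

[ewb]: syllable 1 coda /wb/ has 2 consonants (> 1).
This is a violation of constraint 2: "A coda contains at most one consonant."
The remaining constraints (1, 3, 4) are satisfied.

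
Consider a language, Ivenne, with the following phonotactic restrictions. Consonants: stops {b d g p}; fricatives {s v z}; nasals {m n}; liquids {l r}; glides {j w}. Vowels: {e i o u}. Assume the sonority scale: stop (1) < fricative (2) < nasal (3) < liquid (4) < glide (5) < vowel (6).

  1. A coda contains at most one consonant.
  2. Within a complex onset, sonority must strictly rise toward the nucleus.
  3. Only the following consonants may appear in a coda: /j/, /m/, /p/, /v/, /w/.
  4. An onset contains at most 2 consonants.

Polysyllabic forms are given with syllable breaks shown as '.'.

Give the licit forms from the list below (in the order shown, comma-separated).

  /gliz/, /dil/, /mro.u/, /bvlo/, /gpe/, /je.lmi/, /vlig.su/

/mro.u/

/gliz/ — violates constraint 3: syllable 1 coda contains /z/, which is not a licensed coda consonant → illicit
/dil/ — violates constraint 3: syllable 1 coda contains /l/, which is not a licensed coda consonant → illicit
/mro.u/ — σ1 onset /mr/ (3→4 rises), coda /∅/ ok; σ2 onset /∅/, coda /∅/ ok → licit
/bvlo/ — violates constraint 4: syllable 1 onset /bvl/ has 3 consonants (> 2) → illicit
/gpe/ — violates constraint 2: syllable 1 onset /gp/: /g/ (stop, 1) → /p/ (stop, 1) does not rise → illicit
/je.lmi/ — violates constraint 2: syllable 2 onset /lm/: /l/ (liquid, 4) → /m/ (nasal, 3) does not rise → illicit
/vlig.su/ — violates constraint 3: syllable 1 coda contains /g/, which is not a licensed coda consonant → illicit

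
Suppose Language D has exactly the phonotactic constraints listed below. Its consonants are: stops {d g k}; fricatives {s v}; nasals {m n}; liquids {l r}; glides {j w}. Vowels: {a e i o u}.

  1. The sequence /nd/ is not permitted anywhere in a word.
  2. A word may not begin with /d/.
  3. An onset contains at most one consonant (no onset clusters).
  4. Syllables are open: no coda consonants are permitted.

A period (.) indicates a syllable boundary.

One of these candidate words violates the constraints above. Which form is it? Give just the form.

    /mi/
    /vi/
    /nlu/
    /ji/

/mi/ — σ1 onset /m/, coda /∅/ ok → phonotactically legal
/vi/ — σ1 onset /v/, coda /∅/ ok → phonotactically legal
/nlu/ — violates constraint 3: syllable 1 onset /nl/ has 2 consonants (> 1) → phonotactically illegal
/ji/ — σ1 onset /j/, coda /∅/ ok → phonotactically legal

/nlu/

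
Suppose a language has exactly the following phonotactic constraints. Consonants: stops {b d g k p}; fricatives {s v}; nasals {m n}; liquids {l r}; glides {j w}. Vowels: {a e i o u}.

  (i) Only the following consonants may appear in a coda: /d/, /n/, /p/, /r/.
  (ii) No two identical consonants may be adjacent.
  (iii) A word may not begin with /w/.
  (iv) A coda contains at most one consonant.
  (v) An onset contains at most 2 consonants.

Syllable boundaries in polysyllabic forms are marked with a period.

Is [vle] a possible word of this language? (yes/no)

yes

[vle] — σ1 onset /vl/ (2C), coda /∅/ ok → licit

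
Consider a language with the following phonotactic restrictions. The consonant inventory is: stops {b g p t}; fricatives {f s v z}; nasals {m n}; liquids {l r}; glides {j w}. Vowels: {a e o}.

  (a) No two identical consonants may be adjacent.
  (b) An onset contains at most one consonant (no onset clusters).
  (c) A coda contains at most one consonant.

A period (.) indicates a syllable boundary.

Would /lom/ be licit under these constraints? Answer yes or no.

/lom/ — σ1 onset /l/, coda /m/ ok → licit

yes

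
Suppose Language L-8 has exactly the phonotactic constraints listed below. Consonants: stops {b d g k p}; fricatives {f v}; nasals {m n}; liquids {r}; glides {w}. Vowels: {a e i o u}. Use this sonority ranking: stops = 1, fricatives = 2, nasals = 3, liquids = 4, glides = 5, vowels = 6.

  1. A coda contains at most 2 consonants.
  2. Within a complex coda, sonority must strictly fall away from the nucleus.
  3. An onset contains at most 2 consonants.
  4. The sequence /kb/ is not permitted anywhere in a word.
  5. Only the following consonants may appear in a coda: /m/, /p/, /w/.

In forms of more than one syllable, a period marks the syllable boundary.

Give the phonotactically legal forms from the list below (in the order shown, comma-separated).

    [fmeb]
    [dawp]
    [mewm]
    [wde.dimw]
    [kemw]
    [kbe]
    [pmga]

[fmeb] — violates constraint 5: syllable 1 coda contains /b/, which is not a licensed coda consonant → phonotactically illegal
[dawp] — σ1 onset /d/, coda /wp/ (5→1 falls) ok → phonotactically legal
[mewm] — σ1 onset /m/, coda /wm/ (5→3 falls) ok → phonotactically legal
[wde.dimw] — violates constraint 2: syllable 2 coda /mw/: /m/ (nasal, 3) → /w/ (glide, 5) does not fall → phonotactically illegal
[kemw] — violates constraint 2: syllable 1 coda /mw/: /m/ (nasal, 3) → /w/ (glide, 5) does not fall → phonotactically illegal
[kbe] — violates constraint 4: contains banned sequence /kb/ → phonotactically illegal
[pmga] — violates constraint 3: syllable 1 onset /pmg/ has 3 consonants (> 2) → phonotactically illegal

[dawp], [mewm]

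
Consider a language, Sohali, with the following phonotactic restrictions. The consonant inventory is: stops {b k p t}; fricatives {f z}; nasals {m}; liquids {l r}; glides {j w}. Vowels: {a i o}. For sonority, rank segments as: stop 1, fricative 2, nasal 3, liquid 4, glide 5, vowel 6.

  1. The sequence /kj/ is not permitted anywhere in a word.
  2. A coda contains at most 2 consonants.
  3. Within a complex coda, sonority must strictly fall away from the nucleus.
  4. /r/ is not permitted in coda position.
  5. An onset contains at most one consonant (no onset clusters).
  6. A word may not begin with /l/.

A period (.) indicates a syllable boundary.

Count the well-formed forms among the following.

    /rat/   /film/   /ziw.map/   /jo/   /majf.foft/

/rat/ — σ1 onset /r/, coda /t/ ok → well-formed
/film/ — σ1 onset /f/, coda /lm/ (4→3 falls) ok → well-formed
/ziw.map/ — σ1 onset /z/, coda /w/ ok; σ2 onset /m/, coda /p/ ok → well-formed
/jo/ — σ1 onset /j/, coda /∅/ ok → well-formed
/majf.foft/ — σ1 onset /m/, coda /jf/ (5→2 falls) ok; σ2 onset /f/, coda /ft/ (2→1 falls) ok → well-formed
Well-formed: /rat/, /film/, /ziw.map/, /jo/, /majf.foft/ → 5.

5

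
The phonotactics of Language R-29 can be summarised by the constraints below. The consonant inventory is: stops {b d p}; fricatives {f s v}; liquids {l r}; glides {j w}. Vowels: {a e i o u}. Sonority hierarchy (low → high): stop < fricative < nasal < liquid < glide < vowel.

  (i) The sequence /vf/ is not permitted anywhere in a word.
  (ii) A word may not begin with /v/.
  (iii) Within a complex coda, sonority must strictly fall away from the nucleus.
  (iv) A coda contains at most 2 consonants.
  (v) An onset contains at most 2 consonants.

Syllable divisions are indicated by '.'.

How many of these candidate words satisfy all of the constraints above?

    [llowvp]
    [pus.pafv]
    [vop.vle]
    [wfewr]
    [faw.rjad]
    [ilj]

2

[llowvp] — violates constraint (iv): syllable 1 coda /wvp/ has 3 consonants (> 2) → illicit
[pus.pafv] — violates constraint (iii): syllable 2 coda /fv/: /f/ (fricative, 2) → /v/ (fricative, 2) does not fall → illicit
[vop.vle] — violates constraint (ii): word begins with /v/ → illicit
[wfewr] — σ1 onset /wf/ (2C), coda /wr/ (5→4 falls) ok → licit
[faw.rjad] — σ1 onset /f/, coda /w/ ok; σ2 onset /rj/ (2C), coda /d/ ok → licit
[ilj] — violates constraint (iii): syllable 1 coda /lj/: /l/ (liquid, 4) → /j/ (glide, 5) does not fall → illicit
Licit: [wfewr], [faw.rjad] → 2.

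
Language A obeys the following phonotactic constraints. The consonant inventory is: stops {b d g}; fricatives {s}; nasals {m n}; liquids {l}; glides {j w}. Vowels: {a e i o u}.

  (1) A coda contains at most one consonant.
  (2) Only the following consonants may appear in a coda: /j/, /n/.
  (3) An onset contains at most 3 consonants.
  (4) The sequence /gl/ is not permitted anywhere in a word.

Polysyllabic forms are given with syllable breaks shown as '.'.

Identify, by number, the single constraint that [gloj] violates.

[gloj]: contains banned sequence /gl/.
This is a violation of constraint 4: "The sequence /gl/ is not permitted anywhere in a word."
The remaining constraints (1, 2, 3) are satisfied.

4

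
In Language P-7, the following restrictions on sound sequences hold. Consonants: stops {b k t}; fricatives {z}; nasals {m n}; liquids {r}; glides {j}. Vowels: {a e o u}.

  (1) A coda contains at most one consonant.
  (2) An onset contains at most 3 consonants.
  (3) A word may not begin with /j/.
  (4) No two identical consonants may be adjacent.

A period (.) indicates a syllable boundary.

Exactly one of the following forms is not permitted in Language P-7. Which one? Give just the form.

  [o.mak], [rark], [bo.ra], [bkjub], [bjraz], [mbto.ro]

[o.mak] — σ1 onset /∅/, coda /∅/ ok; σ2 onset /m/, coda /k/ ok → permitted
[rark] — violates constraint 1: syllable 1 coda /rk/ has 2 consonants (> 1) → not permitted
[bo.ra] — σ1 onset /b/, coda /∅/ ok; σ2 onset /r/, coda /∅/ ok → permitted
[bkjub] — σ1 onset /bkj/ (3C), coda /b/ ok → permitted
[bjraz] — σ1 onset /bjr/ (3C), coda /z/ ok → permitted
[mbto.ro] — σ1 onset /mbt/ (3C), coda /∅/ ok; σ2 onset /r/, coda /∅/ ok → permitted

[rark]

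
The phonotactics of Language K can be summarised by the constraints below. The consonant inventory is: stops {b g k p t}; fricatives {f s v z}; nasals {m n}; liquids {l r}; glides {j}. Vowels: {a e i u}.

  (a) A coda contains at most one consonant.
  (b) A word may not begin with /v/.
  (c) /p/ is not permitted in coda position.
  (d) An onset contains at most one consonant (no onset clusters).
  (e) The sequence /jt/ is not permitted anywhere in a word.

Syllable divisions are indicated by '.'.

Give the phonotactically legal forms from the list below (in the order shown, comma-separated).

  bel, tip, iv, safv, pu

bel, iv, pu

bel — σ1 onset /b/, coda /l/ ok → phonotactically legal
tip — violates constraint (c): syllable 1 coda contains /p/ → phonotactically illegal
iv — σ1 onset /∅/, coda /v/ ok → phonotactically legal
safv — violates constraint (a): syllable 1 coda /fv/ has 2 consonants (> 1) → phonotactically illegal
pu — σ1 onset /p/, coda /∅/ ok → phonotactically legal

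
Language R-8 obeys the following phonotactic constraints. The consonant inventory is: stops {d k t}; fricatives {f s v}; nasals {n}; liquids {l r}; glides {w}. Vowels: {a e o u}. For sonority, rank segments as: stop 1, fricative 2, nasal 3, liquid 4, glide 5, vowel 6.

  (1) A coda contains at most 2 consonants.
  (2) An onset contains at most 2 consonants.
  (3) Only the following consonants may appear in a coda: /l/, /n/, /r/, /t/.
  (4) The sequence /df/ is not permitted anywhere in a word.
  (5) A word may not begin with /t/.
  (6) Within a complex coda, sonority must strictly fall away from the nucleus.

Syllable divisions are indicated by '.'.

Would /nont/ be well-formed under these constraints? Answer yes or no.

yes

/nont/ — σ1 onset /n/, coda /nt/ (3→1 falls) ok → well-formed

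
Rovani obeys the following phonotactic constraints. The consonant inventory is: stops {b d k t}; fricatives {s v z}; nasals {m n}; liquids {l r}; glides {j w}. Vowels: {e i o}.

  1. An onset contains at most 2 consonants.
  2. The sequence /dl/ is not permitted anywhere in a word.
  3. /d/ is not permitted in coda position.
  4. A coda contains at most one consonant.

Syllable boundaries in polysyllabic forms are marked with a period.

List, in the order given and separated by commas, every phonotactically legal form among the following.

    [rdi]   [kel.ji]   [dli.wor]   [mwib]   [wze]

[rdi] — σ1 onset /rd/ (2C), coda /∅/ ok → phonotactically legal
[kel.ji] — σ1 onset /k/, coda /l/ ok; σ2 onset /j/, coda /∅/ ok → phonotactically legal
[dli.wor] — violates constraint 2: contains banned sequence /dl/ → phonotactically illegal
[mwib] — σ1 onset /mw/ (2C), coda /b/ ok → phonotactically legal
[wze] — σ1 onset /wz/ (2C), coda /∅/ ok → phonotactically legal

[rdi], [kel.ji], [mwib], [wze]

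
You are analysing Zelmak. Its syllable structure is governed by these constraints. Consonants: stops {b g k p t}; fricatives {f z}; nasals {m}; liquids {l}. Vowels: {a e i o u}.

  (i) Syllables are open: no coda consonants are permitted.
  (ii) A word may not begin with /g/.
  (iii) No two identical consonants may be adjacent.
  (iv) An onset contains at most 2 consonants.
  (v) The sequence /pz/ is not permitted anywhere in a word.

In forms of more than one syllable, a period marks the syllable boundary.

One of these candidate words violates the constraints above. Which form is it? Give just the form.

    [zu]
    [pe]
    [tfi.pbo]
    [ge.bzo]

[ge.bzo]

[zu] — σ1 onset /z/, coda /∅/ ok → licit
[pe] — σ1 onset /p/, coda /∅/ ok → licit
[tfi.pbo] — σ1 onset /tf/ (2C), coda /∅/ ok; σ2 onset /pb/ (2C), coda /∅/ ok → licit
[ge.bzo] — violates constraint (ii): word begins with /g/ → illicit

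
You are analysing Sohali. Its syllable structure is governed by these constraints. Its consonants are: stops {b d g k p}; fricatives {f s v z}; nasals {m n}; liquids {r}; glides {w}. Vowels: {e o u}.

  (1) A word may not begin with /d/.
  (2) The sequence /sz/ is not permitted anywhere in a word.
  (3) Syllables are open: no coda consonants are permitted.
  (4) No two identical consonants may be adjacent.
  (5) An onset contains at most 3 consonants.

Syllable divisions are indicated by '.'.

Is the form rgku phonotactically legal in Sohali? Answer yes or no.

yes

rgku — σ1 onset /rgk/ (3C), coda /∅/ ok → phonotactically legal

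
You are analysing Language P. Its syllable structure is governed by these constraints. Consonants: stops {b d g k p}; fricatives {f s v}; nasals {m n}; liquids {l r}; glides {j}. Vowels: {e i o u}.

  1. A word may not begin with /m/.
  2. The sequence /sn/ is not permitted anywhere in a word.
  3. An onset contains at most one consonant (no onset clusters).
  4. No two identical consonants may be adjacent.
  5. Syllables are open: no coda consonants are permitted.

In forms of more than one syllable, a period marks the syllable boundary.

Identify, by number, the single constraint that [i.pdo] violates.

[i.pdo]: syllable 2 onset /pd/ has 2 consonants (> 1).
This is a violation of constraint 3: "An onset contains at most one consonant (no onset clusters)."
The remaining constraints (1, 2, 4, 5) are satisfied.

3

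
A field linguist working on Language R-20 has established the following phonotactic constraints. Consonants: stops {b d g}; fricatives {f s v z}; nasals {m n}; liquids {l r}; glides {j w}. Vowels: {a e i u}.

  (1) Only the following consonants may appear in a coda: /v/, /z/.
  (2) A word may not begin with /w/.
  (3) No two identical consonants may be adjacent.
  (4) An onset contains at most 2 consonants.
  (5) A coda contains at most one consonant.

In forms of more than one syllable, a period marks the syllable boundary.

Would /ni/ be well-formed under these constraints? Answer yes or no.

yes

/ni/ — σ1 onset /n/, coda /∅/ ok → well-formed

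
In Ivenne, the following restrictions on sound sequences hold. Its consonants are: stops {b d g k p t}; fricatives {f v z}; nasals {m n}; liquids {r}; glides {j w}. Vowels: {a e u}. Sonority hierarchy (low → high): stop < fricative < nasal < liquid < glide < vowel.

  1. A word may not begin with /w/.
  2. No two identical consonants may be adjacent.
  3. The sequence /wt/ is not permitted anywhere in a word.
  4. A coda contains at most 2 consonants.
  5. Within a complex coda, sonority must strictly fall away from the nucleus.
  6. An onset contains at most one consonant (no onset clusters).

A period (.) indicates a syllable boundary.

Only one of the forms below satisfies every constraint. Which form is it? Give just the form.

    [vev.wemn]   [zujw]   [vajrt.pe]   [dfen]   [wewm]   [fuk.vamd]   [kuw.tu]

[fuk.vamd]

[vev.wemn] — violates constraint 5: syllable 2 coda /mn/: /m/ (nasal, 3) → /n/ (nasal, 3) does not fall → phonotactically illegal
[zujw] — violates constraint 5: syllable 1 coda /jw/: /j/ (glide, 5) → /w/ (glide, 5) does not fall → phonotactically illegal
[vajrt.pe] — violates constraint 4: syllable 1 coda /jrt/ has 3 consonants (> 2) → phonotactically illegal
[dfen] — violates constraint 6: syllable 1 onset /df/ has 2 consonants (> 1) → phonotactically illegal
[wewm] — violates constraint 1: word begins with /w/ → phonotactically illegal
[fuk.vamd] — σ1 onset /f/, coda /k/ ok; σ2 onset /v/, coda /md/ (3→1 falls) ok → phonotactically legal
[kuw.tu] — violates constraint 3: contains banned sequence /wt/ → phonotactically illegal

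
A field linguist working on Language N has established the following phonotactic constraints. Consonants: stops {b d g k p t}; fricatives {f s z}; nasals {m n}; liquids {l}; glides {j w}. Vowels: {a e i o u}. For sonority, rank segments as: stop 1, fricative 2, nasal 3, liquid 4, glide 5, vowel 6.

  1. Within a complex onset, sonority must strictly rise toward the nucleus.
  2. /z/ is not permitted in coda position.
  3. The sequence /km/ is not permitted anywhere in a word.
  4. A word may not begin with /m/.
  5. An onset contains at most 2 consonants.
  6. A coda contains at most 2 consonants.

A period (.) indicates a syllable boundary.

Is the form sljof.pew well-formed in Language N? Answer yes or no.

no

sljof.pew — violates constraint 5: syllable 1 onset /slj/ has 3 consonants (> 2) → ill-formed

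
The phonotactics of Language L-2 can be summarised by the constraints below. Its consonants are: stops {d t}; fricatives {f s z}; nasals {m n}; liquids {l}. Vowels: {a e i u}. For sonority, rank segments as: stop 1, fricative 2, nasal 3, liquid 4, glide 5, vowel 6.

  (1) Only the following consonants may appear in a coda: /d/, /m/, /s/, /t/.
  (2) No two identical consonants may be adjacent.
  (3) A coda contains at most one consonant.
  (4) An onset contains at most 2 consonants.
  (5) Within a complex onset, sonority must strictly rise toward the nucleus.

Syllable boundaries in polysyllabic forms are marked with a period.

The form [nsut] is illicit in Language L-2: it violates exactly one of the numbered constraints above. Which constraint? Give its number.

[nsut]: syllable 1 onset /ns/: /n/ (nasal, 3) → /s/ (fricative, 2) does not rise.
This is a violation of constraint 5: "Within a complex onset, sonority must strictly rise toward the nucleus."
The remaining constraints (1, 2, 3, 4) are satisfied.

5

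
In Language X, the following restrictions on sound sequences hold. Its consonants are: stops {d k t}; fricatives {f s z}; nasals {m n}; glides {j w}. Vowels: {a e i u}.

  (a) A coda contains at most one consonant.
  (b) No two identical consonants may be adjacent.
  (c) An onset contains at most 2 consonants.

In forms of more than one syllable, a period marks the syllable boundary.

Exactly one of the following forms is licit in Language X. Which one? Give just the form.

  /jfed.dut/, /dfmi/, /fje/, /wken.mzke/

/jfed.dut/ — violates constraint (b): adjacent identical consonants /dd/ → illicit
/dfmi/ — violates constraint (c): syllable 1 onset /dfm/ has 3 consonants (> 2) → illicit
/fje/ — σ1 onset /fj/ (2C), coda /∅/ ok → licit
/wken.mzke/ — violates constraint (c): syllable 2 onset /mzk/ has 3 consonants (> 2) → illicit

/fje/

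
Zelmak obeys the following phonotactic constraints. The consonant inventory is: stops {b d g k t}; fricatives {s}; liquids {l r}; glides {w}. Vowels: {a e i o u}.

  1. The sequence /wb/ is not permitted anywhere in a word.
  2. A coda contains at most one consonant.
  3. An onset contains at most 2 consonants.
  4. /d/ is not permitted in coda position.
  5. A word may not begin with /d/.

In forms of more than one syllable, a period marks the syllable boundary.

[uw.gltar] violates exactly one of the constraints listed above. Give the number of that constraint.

[uw.gltar]: syllable 2 onset /glt/ has 3 consonants (> 2).
This is a violation of constraint 3: "An onset contains at most 2 consonants."
The remaining constraints (1, 2, 4, 5) are satisfied.

3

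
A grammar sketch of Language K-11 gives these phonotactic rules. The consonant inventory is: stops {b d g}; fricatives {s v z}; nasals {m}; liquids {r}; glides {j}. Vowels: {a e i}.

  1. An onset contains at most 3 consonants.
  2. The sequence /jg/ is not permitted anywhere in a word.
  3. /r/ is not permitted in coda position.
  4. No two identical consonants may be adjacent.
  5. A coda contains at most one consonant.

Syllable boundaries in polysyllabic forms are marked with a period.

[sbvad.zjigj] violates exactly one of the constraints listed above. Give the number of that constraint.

5

[sbvad.zjigj]: syllable 2 coda /gj/ has 2 consonants (> 1).
This is a violation of constraint 5: "A coda contains at most one consonant."
The remaining constraints (1, 2, 3, 4) are satisfied.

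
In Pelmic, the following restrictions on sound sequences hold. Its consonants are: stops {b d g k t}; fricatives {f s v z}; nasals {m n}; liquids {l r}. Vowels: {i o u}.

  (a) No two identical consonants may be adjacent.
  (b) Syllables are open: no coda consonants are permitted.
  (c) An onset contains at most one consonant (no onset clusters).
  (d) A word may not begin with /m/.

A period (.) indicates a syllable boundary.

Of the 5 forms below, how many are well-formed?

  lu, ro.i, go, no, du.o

5

lu — σ1 onset /l/, coda /∅/ ok → well-formed
ro.i — σ1 onset /r/, coda /∅/ ok; σ2 onset /∅/, coda /∅/ ok → well-formed
go — σ1 onset /g/, coda /∅/ ok → well-formed
no — σ1 onset /n/, coda /∅/ ok → well-formed
du.o — σ1 onset /d/, coda /∅/ ok; σ2 onset /∅/, coda /∅/ ok → well-formed
Well-formed: lu, ro.i, go, no, du.o → 5.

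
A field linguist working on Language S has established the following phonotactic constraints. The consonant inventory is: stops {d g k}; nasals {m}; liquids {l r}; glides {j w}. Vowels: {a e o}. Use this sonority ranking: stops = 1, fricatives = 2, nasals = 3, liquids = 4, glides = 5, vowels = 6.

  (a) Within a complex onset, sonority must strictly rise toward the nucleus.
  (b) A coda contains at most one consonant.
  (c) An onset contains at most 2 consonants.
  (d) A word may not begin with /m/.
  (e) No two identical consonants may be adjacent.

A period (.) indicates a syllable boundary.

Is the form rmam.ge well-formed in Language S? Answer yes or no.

no

rmam.ge — violates constraint (a): syllable 1 onset /rm/: /r/ (liquid, 4) → /m/ (nasal, 3) does not rise → ill-formed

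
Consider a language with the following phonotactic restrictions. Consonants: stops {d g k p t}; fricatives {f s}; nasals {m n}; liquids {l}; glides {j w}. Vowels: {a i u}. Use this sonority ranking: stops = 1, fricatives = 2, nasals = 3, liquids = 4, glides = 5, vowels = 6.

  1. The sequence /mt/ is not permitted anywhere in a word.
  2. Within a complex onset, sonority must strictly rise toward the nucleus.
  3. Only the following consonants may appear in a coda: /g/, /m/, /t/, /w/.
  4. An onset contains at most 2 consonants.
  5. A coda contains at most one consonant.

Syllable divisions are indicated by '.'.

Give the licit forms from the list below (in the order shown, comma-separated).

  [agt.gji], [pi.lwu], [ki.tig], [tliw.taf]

[agt.gji] — violates constraint 5: syllable 1 coda /gt/ has 2 consonants (> 1) → illicit
[pi.lwu] — σ1 onset /p/, coda /∅/ ok; σ2 onset /lw/ (4→5 rises), coda /∅/ ok → licit
[ki.tig] — σ1 onset /k/, coda /∅/ ok; σ2 onset /t/, coda /g/ ok → licit
[tliw.taf] — violates constraint 3: syllable 2 coda contains /f/, which is not a licensed coda consonant → illicit

[pi.lwu], [ki.tig]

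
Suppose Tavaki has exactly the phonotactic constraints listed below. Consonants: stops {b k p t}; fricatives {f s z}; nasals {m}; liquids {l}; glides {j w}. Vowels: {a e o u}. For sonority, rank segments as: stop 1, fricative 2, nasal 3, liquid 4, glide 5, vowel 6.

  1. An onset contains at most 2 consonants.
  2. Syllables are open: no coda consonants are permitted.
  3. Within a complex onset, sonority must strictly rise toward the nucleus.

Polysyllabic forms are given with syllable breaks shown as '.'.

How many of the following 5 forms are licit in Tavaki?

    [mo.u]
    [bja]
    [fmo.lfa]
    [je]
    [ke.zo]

[mo.u] — σ1 onset /m/, coda /∅/ ok; σ2 onset /∅/, coda /∅/ ok → licit
[bja] — σ1 onset /bj/ (1→5 rises), coda /∅/ ok → licit
[fmo.lfa] — violates constraint 3: syllable 2 onset /lf/: /l/ (liquid, 4) → /f/ (fricative, 2) does not rise → illicit
[je] — σ1 onset /j/, coda /∅/ ok → licit
[ke.zo] — σ1 onset /k/, coda /∅/ ok; σ2 onset /z/, coda /∅/ ok → licit
Licit: [mo.u], [bja], [je], [ke.zo] → 4.

4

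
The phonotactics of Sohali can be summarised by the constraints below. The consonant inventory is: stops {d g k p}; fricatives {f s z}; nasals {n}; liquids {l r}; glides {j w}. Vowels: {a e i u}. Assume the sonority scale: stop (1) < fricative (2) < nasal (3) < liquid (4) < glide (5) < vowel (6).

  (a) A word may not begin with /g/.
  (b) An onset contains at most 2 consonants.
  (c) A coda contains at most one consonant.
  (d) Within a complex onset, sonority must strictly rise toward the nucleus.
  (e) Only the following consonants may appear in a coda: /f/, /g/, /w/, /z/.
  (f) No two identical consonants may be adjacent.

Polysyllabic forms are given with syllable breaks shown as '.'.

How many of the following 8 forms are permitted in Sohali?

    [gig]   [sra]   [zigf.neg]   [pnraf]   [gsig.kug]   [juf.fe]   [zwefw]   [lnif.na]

1

[gig] — violates constraint (a): word begins with /g/ → not permitted
[sra] — σ1 onset /sr/ (2→4 rises), coda /∅/ ok → permitted
[zigf.neg] — violates constraint (c): syllable 1 coda /gf/ has 2 consonants (> 1) → not permitted
[pnraf] — violates constraint (b): syllable 1 onset /pnr/ has 3 consonants (> 2) → not permitted
[gsig.kug] — violates constraint (a): word begins with /g/ → not permitted
[juf.fe] — violates constraint (f): adjacent identical consonants /ff/ → not permitted
[zwefw] — violates constraint (c): syllable 1 coda /fw/ has 2 consonants (> 1) → not permitted
[lnif.na] — violates constraint (d): syllable 1 onset /ln/: /l/ (liquid, 4) → /n/ (nasal, 3) does not rise → not permitted
Permitted: [sra] → 1.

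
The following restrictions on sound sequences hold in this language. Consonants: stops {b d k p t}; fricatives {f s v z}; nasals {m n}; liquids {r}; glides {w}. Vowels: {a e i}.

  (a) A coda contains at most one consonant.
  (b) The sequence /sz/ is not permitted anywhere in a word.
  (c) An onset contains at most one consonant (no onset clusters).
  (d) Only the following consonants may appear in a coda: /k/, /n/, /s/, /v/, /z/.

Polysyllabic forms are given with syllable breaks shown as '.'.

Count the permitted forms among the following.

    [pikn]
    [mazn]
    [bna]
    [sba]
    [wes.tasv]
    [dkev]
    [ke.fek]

[pikn] — violates constraint (a): syllable 1 coda /kn/ has 2 consonants (> 1) → not permitted
[mazn] — violates constraint (a): syllable 1 coda /zn/ has 2 consonants (> 1) → not permitted
[bna] — violates constraint (c): syllable 1 onset /bn/ has 2 consonants (> 1) → not permitted
[sba] — violates constraint (c): syllable 1 onset /sb/ has 2 consonants (> 1) → not permitted
[wes.tasv] — violates constraint (a): syllable 2 coda /sv/ has 2 consonants (> 1) → not permitted
[dkev] — violates constraint (c): syllable 1 onset /dk/ has 2 consonants (> 1) → not permitted
[ke.fek] — σ1 onset /k/, coda /∅/ ok; σ2 onset /f/, coda /k/ ok → permitted
Permitted: [ke.fek] → 1.

1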